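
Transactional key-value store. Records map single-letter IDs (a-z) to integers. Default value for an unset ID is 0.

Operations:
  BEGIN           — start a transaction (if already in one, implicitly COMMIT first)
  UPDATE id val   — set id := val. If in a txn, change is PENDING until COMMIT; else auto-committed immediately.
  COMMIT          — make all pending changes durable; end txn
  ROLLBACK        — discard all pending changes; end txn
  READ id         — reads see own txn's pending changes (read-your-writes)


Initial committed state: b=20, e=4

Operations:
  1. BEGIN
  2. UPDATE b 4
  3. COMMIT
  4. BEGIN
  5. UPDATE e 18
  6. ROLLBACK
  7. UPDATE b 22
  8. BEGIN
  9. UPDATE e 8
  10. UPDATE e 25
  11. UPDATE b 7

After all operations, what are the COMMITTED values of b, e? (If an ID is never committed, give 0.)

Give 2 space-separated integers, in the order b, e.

Answer: 22 4

Derivation:
Initial committed: {b=20, e=4}
Op 1: BEGIN: in_txn=True, pending={}
Op 2: UPDATE b=4 (pending; pending now {b=4})
Op 3: COMMIT: merged ['b'] into committed; committed now {b=4, e=4}
Op 4: BEGIN: in_txn=True, pending={}
Op 5: UPDATE e=18 (pending; pending now {e=18})
Op 6: ROLLBACK: discarded pending ['e']; in_txn=False
Op 7: UPDATE b=22 (auto-commit; committed b=22)
Op 8: BEGIN: in_txn=True, pending={}
Op 9: UPDATE e=8 (pending; pending now {e=8})
Op 10: UPDATE e=25 (pending; pending now {e=25})
Op 11: UPDATE b=7 (pending; pending now {b=7, e=25})
Final committed: {b=22, e=4}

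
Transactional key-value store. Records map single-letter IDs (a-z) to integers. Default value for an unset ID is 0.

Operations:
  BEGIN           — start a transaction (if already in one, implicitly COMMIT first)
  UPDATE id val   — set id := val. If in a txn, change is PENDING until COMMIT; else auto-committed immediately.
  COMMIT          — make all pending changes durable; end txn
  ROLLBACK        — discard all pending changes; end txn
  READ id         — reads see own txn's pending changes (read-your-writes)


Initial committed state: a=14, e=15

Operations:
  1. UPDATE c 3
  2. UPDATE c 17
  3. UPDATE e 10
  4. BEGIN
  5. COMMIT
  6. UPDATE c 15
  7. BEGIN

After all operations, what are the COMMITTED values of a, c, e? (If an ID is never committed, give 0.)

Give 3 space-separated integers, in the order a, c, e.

Answer: 14 15 10

Derivation:
Initial committed: {a=14, e=15}
Op 1: UPDATE c=3 (auto-commit; committed c=3)
Op 2: UPDATE c=17 (auto-commit; committed c=17)
Op 3: UPDATE e=10 (auto-commit; committed e=10)
Op 4: BEGIN: in_txn=True, pending={}
Op 5: COMMIT: merged [] into committed; committed now {a=14, c=17, e=10}
Op 6: UPDATE c=15 (auto-commit; committed c=15)
Op 7: BEGIN: in_txn=True, pending={}
Final committed: {a=14, c=15, e=10}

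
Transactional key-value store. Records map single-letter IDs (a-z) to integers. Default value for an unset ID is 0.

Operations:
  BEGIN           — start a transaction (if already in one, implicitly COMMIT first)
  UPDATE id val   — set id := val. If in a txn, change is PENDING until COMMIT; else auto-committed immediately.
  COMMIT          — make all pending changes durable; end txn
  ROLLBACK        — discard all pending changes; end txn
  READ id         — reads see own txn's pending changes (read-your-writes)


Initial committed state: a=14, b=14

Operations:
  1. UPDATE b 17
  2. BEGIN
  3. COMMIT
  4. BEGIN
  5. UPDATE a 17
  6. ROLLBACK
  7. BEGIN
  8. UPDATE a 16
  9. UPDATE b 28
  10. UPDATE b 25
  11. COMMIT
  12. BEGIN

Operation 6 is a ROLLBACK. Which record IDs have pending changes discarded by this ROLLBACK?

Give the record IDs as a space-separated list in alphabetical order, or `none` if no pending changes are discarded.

Answer: a

Derivation:
Initial committed: {a=14, b=14}
Op 1: UPDATE b=17 (auto-commit; committed b=17)
Op 2: BEGIN: in_txn=True, pending={}
Op 3: COMMIT: merged [] into committed; committed now {a=14, b=17}
Op 4: BEGIN: in_txn=True, pending={}
Op 5: UPDATE a=17 (pending; pending now {a=17})
Op 6: ROLLBACK: discarded pending ['a']; in_txn=False
Op 7: BEGIN: in_txn=True, pending={}
Op 8: UPDATE a=16 (pending; pending now {a=16})
Op 9: UPDATE b=28 (pending; pending now {a=16, b=28})
Op 10: UPDATE b=25 (pending; pending now {a=16, b=25})
Op 11: COMMIT: merged ['a', 'b'] into committed; committed now {a=16, b=25}
Op 12: BEGIN: in_txn=True, pending={}
ROLLBACK at op 6 discards: ['a']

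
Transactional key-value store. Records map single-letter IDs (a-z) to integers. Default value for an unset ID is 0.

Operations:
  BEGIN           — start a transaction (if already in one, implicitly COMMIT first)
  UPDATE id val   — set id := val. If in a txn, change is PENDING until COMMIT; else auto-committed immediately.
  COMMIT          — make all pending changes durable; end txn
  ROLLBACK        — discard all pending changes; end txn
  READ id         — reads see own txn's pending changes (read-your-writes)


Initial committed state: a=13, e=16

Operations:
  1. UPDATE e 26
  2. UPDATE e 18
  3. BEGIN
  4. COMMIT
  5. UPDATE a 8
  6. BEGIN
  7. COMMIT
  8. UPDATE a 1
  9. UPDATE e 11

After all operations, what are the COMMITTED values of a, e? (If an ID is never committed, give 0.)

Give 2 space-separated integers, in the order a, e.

Initial committed: {a=13, e=16}
Op 1: UPDATE e=26 (auto-commit; committed e=26)
Op 2: UPDATE e=18 (auto-commit; committed e=18)
Op 3: BEGIN: in_txn=True, pending={}
Op 4: COMMIT: merged [] into committed; committed now {a=13, e=18}
Op 5: UPDATE a=8 (auto-commit; committed a=8)
Op 6: BEGIN: in_txn=True, pending={}
Op 7: COMMIT: merged [] into committed; committed now {a=8, e=18}
Op 8: UPDATE a=1 (auto-commit; committed a=1)
Op 9: UPDATE e=11 (auto-commit; committed e=11)
Final committed: {a=1, e=11}

Answer: 1 11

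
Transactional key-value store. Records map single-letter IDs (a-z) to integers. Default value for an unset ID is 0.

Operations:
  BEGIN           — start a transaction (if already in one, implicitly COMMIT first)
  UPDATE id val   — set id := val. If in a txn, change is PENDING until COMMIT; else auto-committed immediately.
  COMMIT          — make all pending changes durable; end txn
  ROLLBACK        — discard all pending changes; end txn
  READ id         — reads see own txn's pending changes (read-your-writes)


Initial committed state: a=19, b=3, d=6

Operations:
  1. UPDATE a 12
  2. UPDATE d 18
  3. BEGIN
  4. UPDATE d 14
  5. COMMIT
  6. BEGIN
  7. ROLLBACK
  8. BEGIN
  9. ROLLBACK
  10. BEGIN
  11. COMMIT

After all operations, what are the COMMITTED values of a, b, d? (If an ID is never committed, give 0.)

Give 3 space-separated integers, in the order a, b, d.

Initial committed: {a=19, b=3, d=6}
Op 1: UPDATE a=12 (auto-commit; committed a=12)
Op 2: UPDATE d=18 (auto-commit; committed d=18)
Op 3: BEGIN: in_txn=True, pending={}
Op 4: UPDATE d=14 (pending; pending now {d=14})
Op 5: COMMIT: merged ['d'] into committed; committed now {a=12, b=3, d=14}
Op 6: BEGIN: in_txn=True, pending={}
Op 7: ROLLBACK: discarded pending []; in_txn=False
Op 8: BEGIN: in_txn=True, pending={}
Op 9: ROLLBACK: discarded pending []; in_txn=False
Op 10: BEGIN: in_txn=True, pending={}
Op 11: COMMIT: merged [] into committed; committed now {a=12, b=3, d=14}
Final committed: {a=12, b=3, d=14}

Answer: 12 3 14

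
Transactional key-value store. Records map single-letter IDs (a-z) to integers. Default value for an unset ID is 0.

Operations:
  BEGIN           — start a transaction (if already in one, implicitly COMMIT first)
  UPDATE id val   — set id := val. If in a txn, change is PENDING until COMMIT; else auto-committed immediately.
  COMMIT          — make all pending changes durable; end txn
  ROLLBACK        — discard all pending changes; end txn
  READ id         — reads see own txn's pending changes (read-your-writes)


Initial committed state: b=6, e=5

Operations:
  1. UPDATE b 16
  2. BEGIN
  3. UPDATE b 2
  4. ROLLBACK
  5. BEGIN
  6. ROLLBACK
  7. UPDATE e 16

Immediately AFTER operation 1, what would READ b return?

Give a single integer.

Answer: 16

Derivation:
Initial committed: {b=6, e=5}
Op 1: UPDATE b=16 (auto-commit; committed b=16)
After op 1: visible(b) = 16 (pending={}, committed={b=16, e=5})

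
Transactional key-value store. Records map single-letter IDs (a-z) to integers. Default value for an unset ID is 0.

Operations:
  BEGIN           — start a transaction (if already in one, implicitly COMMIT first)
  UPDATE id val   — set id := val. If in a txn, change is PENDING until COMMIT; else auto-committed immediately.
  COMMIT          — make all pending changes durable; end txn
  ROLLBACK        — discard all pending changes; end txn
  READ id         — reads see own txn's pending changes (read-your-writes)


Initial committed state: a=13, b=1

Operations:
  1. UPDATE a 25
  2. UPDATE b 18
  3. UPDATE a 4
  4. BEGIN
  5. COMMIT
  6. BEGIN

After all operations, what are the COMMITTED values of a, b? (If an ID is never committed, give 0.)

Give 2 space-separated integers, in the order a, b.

Initial committed: {a=13, b=1}
Op 1: UPDATE a=25 (auto-commit; committed a=25)
Op 2: UPDATE b=18 (auto-commit; committed b=18)
Op 3: UPDATE a=4 (auto-commit; committed a=4)
Op 4: BEGIN: in_txn=True, pending={}
Op 5: COMMIT: merged [] into committed; committed now {a=4, b=18}
Op 6: BEGIN: in_txn=True, pending={}
Final committed: {a=4, b=18}

Answer: 4 18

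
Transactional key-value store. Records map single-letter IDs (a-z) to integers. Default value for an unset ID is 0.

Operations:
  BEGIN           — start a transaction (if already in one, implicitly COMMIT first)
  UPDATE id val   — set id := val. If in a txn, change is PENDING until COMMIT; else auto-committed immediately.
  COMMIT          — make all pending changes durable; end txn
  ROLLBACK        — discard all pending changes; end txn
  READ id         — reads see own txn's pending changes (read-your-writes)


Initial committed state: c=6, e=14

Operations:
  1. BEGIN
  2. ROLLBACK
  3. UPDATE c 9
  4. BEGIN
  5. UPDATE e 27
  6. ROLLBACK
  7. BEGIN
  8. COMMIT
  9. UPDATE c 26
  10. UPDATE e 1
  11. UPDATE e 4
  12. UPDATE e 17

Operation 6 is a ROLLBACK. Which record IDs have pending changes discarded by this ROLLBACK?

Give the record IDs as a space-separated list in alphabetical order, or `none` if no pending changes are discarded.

Initial committed: {c=6, e=14}
Op 1: BEGIN: in_txn=True, pending={}
Op 2: ROLLBACK: discarded pending []; in_txn=False
Op 3: UPDATE c=9 (auto-commit; committed c=9)
Op 4: BEGIN: in_txn=True, pending={}
Op 5: UPDATE e=27 (pending; pending now {e=27})
Op 6: ROLLBACK: discarded pending ['e']; in_txn=False
Op 7: BEGIN: in_txn=True, pending={}
Op 8: COMMIT: merged [] into committed; committed now {c=9, e=14}
Op 9: UPDATE c=26 (auto-commit; committed c=26)
Op 10: UPDATE e=1 (auto-commit; committed e=1)
Op 11: UPDATE e=4 (auto-commit; committed e=4)
Op 12: UPDATE e=17 (auto-commit; committed e=17)
ROLLBACK at op 6 discards: ['e']

Answer: e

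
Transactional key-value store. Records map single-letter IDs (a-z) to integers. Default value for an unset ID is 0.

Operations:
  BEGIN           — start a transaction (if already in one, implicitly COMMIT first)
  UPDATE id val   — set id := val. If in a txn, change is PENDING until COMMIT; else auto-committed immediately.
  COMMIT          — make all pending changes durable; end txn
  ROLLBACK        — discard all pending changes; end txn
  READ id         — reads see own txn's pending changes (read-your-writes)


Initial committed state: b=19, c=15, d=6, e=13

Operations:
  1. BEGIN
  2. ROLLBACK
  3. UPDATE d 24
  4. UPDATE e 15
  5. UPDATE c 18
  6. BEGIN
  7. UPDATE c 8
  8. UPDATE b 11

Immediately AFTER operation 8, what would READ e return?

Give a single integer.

Answer: 15

Derivation:
Initial committed: {b=19, c=15, d=6, e=13}
Op 1: BEGIN: in_txn=True, pending={}
Op 2: ROLLBACK: discarded pending []; in_txn=False
Op 3: UPDATE d=24 (auto-commit; committed d=24)
Op 4: UPDATE e=15 (auto-commit; committed e=15)
Op 5: UPDATE c=18 (auto-commit; committed c=18)
Op 6: BEGIN: in_txn=True, pending={}
Op 7: UPDATE c=8 (pending; pending now {c=8})
Op 8: UPDATE b=11 (pending; pending now {b=11, c=8})
After op 8: visible(e) = 15 (pending={b=11, c=8}, committed={b=19, c=18, d=24, e=15})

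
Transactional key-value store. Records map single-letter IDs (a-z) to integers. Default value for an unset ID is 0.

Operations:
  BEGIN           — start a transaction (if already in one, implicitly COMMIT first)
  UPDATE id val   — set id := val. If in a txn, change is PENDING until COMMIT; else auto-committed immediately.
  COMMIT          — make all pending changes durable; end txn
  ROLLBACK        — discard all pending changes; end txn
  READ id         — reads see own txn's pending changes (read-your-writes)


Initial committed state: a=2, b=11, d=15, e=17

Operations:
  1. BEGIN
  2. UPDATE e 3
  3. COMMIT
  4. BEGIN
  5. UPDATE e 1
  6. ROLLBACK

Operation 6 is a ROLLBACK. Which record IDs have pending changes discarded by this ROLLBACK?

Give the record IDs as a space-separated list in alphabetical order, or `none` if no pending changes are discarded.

Answer: e

Derivation:
Initial committed: {a=2, b=11, d=15, e=17}
Op 1: BEGIN: in_txn=True, pending={}
Op 2: UPDATE e=3 (pending; pending now {e=3})
Op 3: COMMIT: merged ['e'] into committed; committed now {a=2, b=11, d=15, e=3}
Op 4: BEGIN: in_txn=True, pending={}
Op 5: UPDATE e=1 (pending; pending now {e=1})
Op 6: ROLLBACK: discarded pending ['e']; in_txn=False
ROLLBACK at op 6 discards: ['e']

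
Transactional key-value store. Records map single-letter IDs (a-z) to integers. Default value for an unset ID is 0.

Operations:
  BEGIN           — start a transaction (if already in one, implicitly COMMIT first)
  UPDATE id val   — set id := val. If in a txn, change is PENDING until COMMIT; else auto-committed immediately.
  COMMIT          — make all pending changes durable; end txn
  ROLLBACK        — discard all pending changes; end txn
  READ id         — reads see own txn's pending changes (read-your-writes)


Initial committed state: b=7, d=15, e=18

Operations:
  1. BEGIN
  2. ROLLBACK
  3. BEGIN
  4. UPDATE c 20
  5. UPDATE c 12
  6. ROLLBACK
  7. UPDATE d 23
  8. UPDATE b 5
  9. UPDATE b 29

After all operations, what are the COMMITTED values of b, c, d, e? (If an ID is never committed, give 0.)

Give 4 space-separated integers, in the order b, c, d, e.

Initial committed: {b=7, d=15, e=18}
Op 1: BEGIN: in_txn=True, pending={}
Op 2: ROLLBACK: discarded pending []; in_txn=False
Op 3: BEGIN: in_txn=True, pending={}
Op 4: UPDATE c=20 (pending; pending now {c=20})
Op 5: UPDATE c=12 (pending; pending now {c=12})
Op 6: ROLLBACK: discarded pending ['c']; in_txn=False
Op 7: UPDATE d=23 (auto-commit; committed d=23)
Op 8: UPDATE b=5 (auto-commit; committed b=5)
Op 9: UPDATE b=29 (auto-commit; committed b=29)
Final committed: {b=29, d=23, e=18}

Answer: 29 0 23 18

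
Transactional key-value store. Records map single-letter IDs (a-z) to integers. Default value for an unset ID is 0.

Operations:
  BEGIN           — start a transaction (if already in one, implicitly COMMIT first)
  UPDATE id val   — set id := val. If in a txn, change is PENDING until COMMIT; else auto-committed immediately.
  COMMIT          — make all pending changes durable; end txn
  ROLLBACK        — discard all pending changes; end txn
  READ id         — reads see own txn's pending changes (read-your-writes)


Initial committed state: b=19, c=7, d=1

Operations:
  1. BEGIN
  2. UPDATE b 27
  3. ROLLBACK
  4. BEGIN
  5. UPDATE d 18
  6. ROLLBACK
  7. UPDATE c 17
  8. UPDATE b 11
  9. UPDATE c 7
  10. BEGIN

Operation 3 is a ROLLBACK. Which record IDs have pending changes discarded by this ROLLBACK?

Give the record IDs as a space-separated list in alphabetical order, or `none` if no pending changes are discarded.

Initial committed: {b=19, c=7, d=1}
Op 1: BEGIN: in_txn=True, pending={}
Op 2: UPDATE b=27 (pending; pending now {b=27})
Op 3: ROLLBACK: discarded pending ['b']; in_txn=False
Op 4: BEGIN: in_txn=True, pending={}
Op 5: UPDATE d=18 (pending; pending now {d=18})
Op 6: ROLLBACK: discarded pending ['d']; in_txn=False
Op 7: UPDATE c=17 (auto-commit; committed c=17)
Op 8: UPDATE b=11 (auto-commit; committed b=11)
Op 9: UPDATE c=7 (auto-commit; committed c=7)
Op 10: BEGIN: in_txn=True, pending={}
ROLLBACK at op 3 discards: ['b']

Answer: b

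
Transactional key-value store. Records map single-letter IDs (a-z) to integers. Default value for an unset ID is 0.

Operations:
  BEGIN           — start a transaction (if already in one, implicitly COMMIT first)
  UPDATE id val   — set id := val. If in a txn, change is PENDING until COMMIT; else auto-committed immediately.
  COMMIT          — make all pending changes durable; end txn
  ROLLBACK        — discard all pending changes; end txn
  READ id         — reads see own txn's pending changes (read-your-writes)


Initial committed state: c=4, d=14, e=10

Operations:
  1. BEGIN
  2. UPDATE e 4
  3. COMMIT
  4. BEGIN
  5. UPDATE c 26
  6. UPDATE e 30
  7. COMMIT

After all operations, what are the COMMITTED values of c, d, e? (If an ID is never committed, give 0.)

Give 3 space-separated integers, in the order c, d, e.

Initial committed: {c=4, d=14, e=10}
Op 1: BEGIN: in_txn=True, pending={}
Op 2: UPDATE e=4 (pending; pending now {e=4})
Op 3: COMMIT: merged ['e'] into committed; committed now {c=4, d=14, e=4}
Op 4: BEGIN: in_txn=True, pending={}
Op 5: UPDATE c=26 (pending; pending now {c=26})
Op 6: UPDATE e=30 (pending; pending now {c=26, e=30})
Op 7: COMMIT: merged ['c', 'e'] into committed; committed now {c=26, d=14, e=30}
Final committed: {c=26, d=14, e=30}

Answer: 26 14 30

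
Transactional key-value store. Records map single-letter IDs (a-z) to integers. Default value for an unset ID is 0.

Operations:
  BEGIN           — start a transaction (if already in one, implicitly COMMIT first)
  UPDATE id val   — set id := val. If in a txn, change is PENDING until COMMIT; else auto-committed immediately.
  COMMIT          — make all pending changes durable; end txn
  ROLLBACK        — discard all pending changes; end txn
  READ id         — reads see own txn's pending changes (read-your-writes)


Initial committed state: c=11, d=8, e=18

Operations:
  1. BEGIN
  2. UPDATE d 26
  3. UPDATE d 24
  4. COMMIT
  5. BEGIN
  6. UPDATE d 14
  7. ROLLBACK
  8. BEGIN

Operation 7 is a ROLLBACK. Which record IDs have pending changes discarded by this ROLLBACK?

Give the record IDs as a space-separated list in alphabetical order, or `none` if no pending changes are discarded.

Answer: d

Derivation:
Initial committed: {c=11, d=8, e=18}
Op 1: BEGIN: in_txn=True, pending={}
Op 2: UPDATE d=26 (pending; pending now {d=26})
Op 3: UPDATE d=24 (pending; pending now {d=24})
Op 4: COMMIT: merged ['d'] into committed; committed now {c=11, d=24, e=18}
Op 5: BEGIN: in_txn=True, pending={}
Op 6: UPDATE d=14 (pending; pending now {d=14})
Op 7: ROLLBACK: discarded pending ['d']; in_txn=False
Op 8: BEGIN: in_txn=True, pending={}
ROLLBACK at op 7 discards: ['d']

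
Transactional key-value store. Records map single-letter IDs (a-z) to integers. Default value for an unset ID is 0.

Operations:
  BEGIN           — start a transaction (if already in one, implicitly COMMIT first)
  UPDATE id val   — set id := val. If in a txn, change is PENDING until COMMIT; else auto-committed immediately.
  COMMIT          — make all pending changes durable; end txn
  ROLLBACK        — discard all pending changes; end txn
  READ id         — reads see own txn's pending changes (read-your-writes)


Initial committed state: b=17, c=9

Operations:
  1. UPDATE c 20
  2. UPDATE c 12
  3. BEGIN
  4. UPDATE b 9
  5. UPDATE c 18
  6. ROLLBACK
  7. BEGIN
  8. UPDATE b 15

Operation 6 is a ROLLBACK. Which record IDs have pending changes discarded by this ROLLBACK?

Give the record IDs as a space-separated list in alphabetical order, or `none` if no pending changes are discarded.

Answer: b c

Derivation:
Initial committed: {b=17, c=9}
Op 1: UPDATE c=20 (auto-commit; committed c=20)
Op 2: UPDATE c=12 (auto-commit; committed c=12)
Op 3: BEGIN: in_txn=True, pending={}
Op 4: UPDATE b=9 (pending; pending now {b=9})
Op 5: UPDATE c=18 (pending; pending now {b=9, c=18})
Op 6: ROLLBACK: discarded pending ['b', 'c']; in_txn=False
Op 7: BEGIN: in_txn=True, pending={}
Op 8: UPDATE b=15 (pending; pending now {b=15})
ROLLBACK at op 6 discards: ['b', 'c']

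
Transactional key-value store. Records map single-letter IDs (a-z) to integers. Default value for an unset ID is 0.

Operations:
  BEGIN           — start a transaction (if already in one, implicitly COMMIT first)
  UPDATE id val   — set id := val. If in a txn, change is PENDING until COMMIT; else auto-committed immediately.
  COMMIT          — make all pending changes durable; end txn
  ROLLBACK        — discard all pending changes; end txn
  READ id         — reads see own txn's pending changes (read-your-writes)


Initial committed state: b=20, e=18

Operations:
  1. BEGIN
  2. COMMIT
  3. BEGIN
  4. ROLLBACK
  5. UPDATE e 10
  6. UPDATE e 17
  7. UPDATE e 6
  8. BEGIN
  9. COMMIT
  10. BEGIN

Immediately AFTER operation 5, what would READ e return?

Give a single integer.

Answer: 10

Derivation:
Initial committed: {b=20, e=18}
Op 1: BEGIN: in_txn=True, pending={}
Op 2: COMMIT: merged [] into committed; committed now {b=20, e=18}
Op 3: BEGIN: in_txn=True, pending={}
Op 4: ROLLBACK: discarded pending []; in_txn=False
Op 5: UPDATE e=10 (auto-commit; committed e=10)
After op 5: visible(e) = 10 (pending={}, committed={b=20, e=10})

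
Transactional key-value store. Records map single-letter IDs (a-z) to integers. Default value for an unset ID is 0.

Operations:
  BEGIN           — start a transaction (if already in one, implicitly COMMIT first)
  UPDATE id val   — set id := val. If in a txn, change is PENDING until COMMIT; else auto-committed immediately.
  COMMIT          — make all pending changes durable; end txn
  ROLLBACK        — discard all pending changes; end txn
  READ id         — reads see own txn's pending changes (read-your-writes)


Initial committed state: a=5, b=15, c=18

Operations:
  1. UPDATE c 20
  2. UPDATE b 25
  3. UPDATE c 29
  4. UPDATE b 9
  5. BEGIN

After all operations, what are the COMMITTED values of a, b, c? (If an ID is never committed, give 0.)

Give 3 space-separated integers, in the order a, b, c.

Initial committed: {a=5, b=15, c=18}
Op 1: UPDATE c=20 (auto-commit; committed c=20)
Op 2: UPDATE b=25 (auto-commit; committed b=25)
Op 3: UPDATE c=29 (auto-commit; committed c=29)
Op 4: UPDATE b=9 (auto-commit; committed b=9)
Op 5: BEGIN: in_txn=True, pending={}
Final committed: {a=5, b=9, c=29}

Answer: 5 9 29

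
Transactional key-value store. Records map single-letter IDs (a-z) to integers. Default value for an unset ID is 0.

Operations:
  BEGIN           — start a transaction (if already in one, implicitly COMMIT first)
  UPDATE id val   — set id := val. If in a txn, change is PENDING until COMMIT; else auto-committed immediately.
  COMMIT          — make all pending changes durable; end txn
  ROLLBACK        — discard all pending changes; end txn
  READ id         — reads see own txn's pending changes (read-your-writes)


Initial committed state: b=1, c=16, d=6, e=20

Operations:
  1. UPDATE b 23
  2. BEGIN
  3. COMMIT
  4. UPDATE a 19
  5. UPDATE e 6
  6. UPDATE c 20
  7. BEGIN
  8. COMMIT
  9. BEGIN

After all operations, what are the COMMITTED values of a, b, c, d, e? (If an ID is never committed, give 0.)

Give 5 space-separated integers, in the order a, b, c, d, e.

Answer: 19 23 20 6 6

Derivation:
Initial committed: {b=1, c=16, d=6, e=20}
Op 1: UPDATE b=23 (auto-commit; committed b=23)
Op 2: BEGIN: in_txn=True, pending={}
Op 3: COMMIT: merged [] into committed; committed now {b=23, c=16, d=6, e=20}
Op 4: UPDATE a=19 (auto-commit; committed a=19)
Op 5: UPDATE e=6 (auto-commit; committed e=6)
Op 6: UPDATE c=20 (auto-commit; committed c=20)
Op 7: BEGIN: in_txn=True, pending={}
Op 8: COMMIT: merged [] into committed; committed now {a=19, b=23, c=20, d=6, e=6}
Op 9: BEGIN: in_txn=True, pending={}
Final committed: {a=19, b=23, c=20, d=6, e=6}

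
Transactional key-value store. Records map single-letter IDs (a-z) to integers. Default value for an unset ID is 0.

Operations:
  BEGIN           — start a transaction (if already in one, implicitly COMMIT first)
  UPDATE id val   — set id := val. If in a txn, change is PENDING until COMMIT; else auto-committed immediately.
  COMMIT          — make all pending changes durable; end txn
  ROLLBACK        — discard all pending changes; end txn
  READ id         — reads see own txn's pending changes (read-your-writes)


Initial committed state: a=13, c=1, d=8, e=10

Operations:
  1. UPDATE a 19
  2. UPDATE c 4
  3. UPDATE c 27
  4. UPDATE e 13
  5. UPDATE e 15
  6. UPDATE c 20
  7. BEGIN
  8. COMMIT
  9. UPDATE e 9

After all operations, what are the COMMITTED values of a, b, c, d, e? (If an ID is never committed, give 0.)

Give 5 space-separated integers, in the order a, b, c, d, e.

Answer: 19 0 20 8 9

Derivation:
Initial committed: {a=13, c=1, d=8, e=10}
Op 1: UPDATE a=19 (auto-commit; committed a=19)
Op 2: UPDATE c=4 (auto-commit; committed c=4)
Op 3: UPDATE c=27 (auto-commit; committed c=27)
Op 4: UPDATE e=13 (auto-commit; committed e=13)
Op 5: UPDATE e=15 (auto-commit; committed e=15)
Op 6: UPDATE c=20 (auto-commit; committed c=20)
Op 7: BEGIN: in_txn=True, pending={}
Op 8: COMMIT: merged [] into committed; committed now {a=19, c=20, d=8, e=15}
Op 9: UPDATE e=9 (auto-commit; committed e=9)
Final committed: {a=19, c=20, d=8, e=9}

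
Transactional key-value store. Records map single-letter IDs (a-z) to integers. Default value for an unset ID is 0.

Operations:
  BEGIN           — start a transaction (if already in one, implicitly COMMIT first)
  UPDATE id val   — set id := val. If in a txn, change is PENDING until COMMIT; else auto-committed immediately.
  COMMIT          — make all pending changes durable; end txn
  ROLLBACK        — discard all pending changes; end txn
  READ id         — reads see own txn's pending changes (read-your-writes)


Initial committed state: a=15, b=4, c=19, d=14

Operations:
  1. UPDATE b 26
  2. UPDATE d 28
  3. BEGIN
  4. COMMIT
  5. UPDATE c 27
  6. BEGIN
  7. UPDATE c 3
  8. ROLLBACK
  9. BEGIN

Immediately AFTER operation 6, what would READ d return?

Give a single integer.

Initial committed: {a=15, b=4, c=19, d=14}
Op 1: UPDATE b=26 (auto-commit; committed b=26)
Op 2: UPDATE d=28 (auto-commit; committed d=28)
Op 3: BEGIN: in_txn=True, pending={}
Op 4: COMMIT: merged [] into committed; committed now {a=15, b=26, c=19, d=28}
Op 5: UPDATE c=27 (auto-commit; committed c=27)
Op 6: BEGIN: in_txn=True, pending={}
After op 6: visible(d) = 28 (pending={}, committed={a=15, b=26, c=27, d=28})

Answer: 28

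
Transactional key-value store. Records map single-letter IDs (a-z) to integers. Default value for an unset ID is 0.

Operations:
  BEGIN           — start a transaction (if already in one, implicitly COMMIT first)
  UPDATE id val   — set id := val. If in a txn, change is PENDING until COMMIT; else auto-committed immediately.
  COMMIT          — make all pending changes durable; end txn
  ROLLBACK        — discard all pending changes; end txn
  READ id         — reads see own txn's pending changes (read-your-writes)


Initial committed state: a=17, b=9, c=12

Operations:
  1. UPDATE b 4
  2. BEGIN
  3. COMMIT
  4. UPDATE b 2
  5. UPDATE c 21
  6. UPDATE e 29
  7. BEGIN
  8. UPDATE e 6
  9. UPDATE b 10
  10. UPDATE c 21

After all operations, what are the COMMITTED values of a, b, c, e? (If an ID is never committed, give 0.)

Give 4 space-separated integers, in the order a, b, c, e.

Initial committed: {a=17, b=9, c=12}
Op 1: UPDATE b=4 (auto-commit; committed b=4)
Op 2: BEGIN: in_txn=True, pending={}
Op 3: COMMIT: merged [] into committed; committed now {a=17, b=4, c=12}
Op 4: UPDATE b=2 (auto-commit; committed b=2)
Op 5: UPDATE c=21 (auto-commit; committed c=21)
Op 6: UPDATE e=29 (auto-commit; committed e=29)
Op 7: BEGIN: in_txn=True, pending={}
Op 8: UPDATE e=6 (pending; pending now {e=6})
Op 9: UPDATE b=10 (pending; pending now {b=10, e=6})
Op 10: UPDATE c=21 (pending; pending now {b=10, c=21, e=6})
Final committed: {a=17, b=2, c=21, e=29}

Answer: 17 2 21 29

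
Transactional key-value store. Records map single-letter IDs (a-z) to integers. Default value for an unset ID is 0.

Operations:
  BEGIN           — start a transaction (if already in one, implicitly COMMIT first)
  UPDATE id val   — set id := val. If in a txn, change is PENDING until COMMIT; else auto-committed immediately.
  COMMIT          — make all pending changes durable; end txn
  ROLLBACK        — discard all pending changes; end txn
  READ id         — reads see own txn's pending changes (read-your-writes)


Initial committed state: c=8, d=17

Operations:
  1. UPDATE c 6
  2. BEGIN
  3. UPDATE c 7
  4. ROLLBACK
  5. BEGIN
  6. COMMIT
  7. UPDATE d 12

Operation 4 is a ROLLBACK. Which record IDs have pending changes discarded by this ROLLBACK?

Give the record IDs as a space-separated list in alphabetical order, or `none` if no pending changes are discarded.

Answer: c

Derivation:
Initial committed: {c=8, d=17}
Op 1: UPDATE c=6 (auto-commit; committed c=6)
Op 2: BEGIN: in_txn=True, pending={}
Op 3: UPDATE c=7 (pending; pending now {c=7})
Op 4: ROLLBACK: discarded pending ['c']; in_txn=False
Op 5: BEGIN: in_txn=True, pending={}
Op 6: COMMIT: merged [] into committed; committed now {c=6, d=17}
Op 7: UPDATE d=12 (auto-commit; committed d=12)
ROLLBACK at op 4 discards: ['c']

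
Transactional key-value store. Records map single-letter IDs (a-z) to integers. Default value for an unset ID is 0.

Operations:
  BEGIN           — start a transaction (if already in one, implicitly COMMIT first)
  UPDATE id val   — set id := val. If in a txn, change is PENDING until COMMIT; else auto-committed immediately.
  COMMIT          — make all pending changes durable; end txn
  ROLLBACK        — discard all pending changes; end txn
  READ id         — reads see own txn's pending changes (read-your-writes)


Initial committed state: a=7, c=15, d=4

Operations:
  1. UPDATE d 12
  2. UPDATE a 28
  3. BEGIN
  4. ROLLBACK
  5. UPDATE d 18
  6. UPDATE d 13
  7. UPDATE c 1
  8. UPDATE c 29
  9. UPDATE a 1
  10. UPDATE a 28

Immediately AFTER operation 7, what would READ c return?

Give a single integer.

Answer: 1

Derivation:
Initial committed: {a=7, c=15, d=4}
Op 1: UPDATE d=12 (auto-commit; committed d=12)
Op 2: UPDATE a=28 (auto-commit; committed a=28)
Op 3: BEGIN: in_txn=True, pending={}
Op 4: ROLLBACK: discarded pending []; in_txn=False
Op 5: UPDATE d=18 (auto-commit; committed d=18)
Op 6: UPDATE d=13 (auto-commit; committed d=13)
Op 7: UPDATE c=1 (auto-commit; committed c=1)
After op 7: visible(c) = 1 (pending={}, committed={a=28, c=1, d=13})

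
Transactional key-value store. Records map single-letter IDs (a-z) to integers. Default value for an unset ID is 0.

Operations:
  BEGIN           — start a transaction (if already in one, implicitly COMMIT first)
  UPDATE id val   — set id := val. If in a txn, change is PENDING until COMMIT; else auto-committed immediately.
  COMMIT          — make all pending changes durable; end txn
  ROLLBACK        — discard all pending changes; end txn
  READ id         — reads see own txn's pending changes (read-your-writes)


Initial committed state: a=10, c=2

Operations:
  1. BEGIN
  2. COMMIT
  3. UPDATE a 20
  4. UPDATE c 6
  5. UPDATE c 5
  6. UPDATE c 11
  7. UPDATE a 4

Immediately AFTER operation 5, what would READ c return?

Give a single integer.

Initial committed: {a=10, c=2}
Op 1: BEGIN: in_txn=True, pending={}
Op 2: COMMIT: merged [] into committed; committed now {a=10, c=2}
Op 3: UPDATE a=20 (auto-commit; committed a=20)
Op 4: UPDATE c=6 (auto-commit; committed c=6)
Op 5: UPDATE c=5 (auto-commit; committed c=5)
After op 5: visible(c) = 5 (pending={}, committed={a=20, c=5})

Answer: 5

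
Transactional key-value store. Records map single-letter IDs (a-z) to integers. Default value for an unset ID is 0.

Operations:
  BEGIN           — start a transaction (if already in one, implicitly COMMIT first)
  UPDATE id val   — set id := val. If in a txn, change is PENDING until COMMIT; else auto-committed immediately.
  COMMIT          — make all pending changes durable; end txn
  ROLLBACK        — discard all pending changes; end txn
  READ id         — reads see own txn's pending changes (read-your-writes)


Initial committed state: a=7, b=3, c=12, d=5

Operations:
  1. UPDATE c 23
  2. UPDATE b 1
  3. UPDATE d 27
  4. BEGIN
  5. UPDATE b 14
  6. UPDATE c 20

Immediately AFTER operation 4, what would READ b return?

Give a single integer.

Initial committed: {a=7, b=3, c=12, d=5}
Op 1: UPDATE c=23 (auto-commit; committed c=23)
Op 2: UPDATE b=1 (auto-commit; committed b=1)
Op 3: UPDATE d=27 (auto-commit; committed d=27)
Op 4: BEGIN: in_txn=True, pending={}
After op 4: visible(b) = 1 (pending={}, committed={a=7, b=1, c=23, d=27})

Answer: 1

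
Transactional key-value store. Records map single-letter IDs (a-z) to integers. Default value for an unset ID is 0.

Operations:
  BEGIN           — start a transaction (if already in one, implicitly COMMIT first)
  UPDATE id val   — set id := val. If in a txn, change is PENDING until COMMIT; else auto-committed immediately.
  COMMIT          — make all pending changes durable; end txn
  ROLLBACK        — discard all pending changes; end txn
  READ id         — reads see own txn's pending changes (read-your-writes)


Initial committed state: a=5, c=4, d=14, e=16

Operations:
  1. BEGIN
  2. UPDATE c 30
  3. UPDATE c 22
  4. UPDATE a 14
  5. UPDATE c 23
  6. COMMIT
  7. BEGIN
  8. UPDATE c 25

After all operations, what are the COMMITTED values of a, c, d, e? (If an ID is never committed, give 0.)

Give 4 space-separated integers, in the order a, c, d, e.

Initial committed: {a=5, c=4, d=14, e=16}
Op 1: BEGIN: in_txn=True, pending={}
Op 2: UPDATE c=30 (pending; pending now {c=30})
Op 3: UPDATE c=22 (pending; pending now {c=22})
Op 4: UPDATE a=14 (pending; pending now {a=14, c=22})
Op 5: UPDATE c=23 (pending; pending now {a=14, c=23})
Op 6: COMMIT: merged ['a', 'c'] into committed; committed now {a=14, c=23, d=14, e=16}
Op 7: BEGIN: in_txn=True, pending={}
Op 8: UPDATE c=25 (pending; pending now {c=25})
Final committed: {a=14, c=23, d=14, e=16}

Answer: 14 23 14 16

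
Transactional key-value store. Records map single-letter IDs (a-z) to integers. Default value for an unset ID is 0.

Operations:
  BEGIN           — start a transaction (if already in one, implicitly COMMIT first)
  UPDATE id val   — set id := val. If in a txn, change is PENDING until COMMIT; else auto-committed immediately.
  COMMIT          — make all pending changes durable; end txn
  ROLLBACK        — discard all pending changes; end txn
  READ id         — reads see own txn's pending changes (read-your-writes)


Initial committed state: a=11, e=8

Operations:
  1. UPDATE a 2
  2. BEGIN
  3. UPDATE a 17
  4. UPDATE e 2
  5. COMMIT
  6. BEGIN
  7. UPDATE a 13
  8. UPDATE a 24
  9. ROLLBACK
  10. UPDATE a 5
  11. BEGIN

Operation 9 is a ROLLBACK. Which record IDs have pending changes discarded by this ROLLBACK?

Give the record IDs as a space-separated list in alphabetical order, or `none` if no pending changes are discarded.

Answer: a

Derivation:
Initial committed: {a=11, e=8}
Op 1: UPDATE a=2 (auto-commit; committed a=2)
Op 2: BEGIN: in_txn=True, pending={}
Op 3: UPDATE a=17 (pending; pending now {a=17})
Op 4: UPDATE e=2 (pending; pending now {a=17, e=2})
Op 5: COMMIT: merged ['a', 'e'] into committed; committed now {a=17, e=2}
Op 6: BEGIN: in_txn=True, pending={}
Op 7: UPDATE a=13 (pending; pending now {a=13})
Op 8: UPDATE a=24 (pending; pending now {a=24})
Op 9: ROLLBACK: discarded pending ['a']; in_txn=False
Op 10: UPDATE a=5 (auto-commit; committed a=5)
Op 11: BEGIN: in_txn=True, pending={}
ROLLBACK at op 9 discards: ['a']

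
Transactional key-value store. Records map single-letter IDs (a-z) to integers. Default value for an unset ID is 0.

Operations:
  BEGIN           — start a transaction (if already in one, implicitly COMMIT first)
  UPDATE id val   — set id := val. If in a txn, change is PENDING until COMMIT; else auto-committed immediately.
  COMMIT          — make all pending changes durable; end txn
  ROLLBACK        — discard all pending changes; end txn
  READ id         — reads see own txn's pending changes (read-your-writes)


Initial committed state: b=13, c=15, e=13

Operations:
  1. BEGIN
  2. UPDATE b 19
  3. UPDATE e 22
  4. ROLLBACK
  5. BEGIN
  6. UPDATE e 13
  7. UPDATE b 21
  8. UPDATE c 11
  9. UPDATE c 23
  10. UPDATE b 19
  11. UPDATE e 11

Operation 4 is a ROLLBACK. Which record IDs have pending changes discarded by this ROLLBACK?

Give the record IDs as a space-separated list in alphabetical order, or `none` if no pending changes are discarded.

Initial committed: {b=13, c=15, e=13}
Op 1: BEGIN: in_txn=True, pending={}
Op 2: UPDATE b=19 (pending; pending now {b=19})
Op 3: UPDATE e=22 (pending; pending now {b=19, e=22})
Op 4: ROLLBACK: discarded pending ['b', 'e']; in_txn=False
Op 5: BEGIN: in_txn=True, pending={}
Op 6: UPDATE e=13 (pending; pending now {e=13})
Op 7: UPDATE b=21 (pending; pending now {b=21, e=13})
Op 8: UPDATE c=11 (pending; pending now {b=21, c=11, e=13})
Op 9: UPDATE c=23 (pending; pending now {b=21, c=23, e=13})
Op 10: UPDATE b=19 (pending; pending now {b=19, c=23, e=13})
Op 11: UPDATE e=11 (pending; pending now {b=19, c=23, e=11})
ROLLBACK at op 4 discards: ['b', 'e']

Answer: b e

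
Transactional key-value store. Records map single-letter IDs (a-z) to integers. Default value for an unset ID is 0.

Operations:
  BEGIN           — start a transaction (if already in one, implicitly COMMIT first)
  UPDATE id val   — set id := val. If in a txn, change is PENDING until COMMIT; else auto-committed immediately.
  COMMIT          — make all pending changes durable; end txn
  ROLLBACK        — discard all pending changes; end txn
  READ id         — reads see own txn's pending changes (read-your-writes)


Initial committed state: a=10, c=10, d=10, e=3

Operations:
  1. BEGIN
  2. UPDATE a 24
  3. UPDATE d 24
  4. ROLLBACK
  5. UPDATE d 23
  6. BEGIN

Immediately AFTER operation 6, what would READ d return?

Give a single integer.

Initial committed: {a=10, c=10, d=10, e=3}
Op 1: BEGIN: in_txn=True, pending={}
Op 2: UPDATE a=24 (pending; pending now {a=24})
Op 3: UPDATE d=24 (pending; pending now {a=24, d=24})
Op 4: ROLLBACK: discarded pending ['a', 'd']; in_txn=False
Op 5: UPDATE d=23 (auto-commit; committed d=23)
Op 6: BEGIN: in_txn=True, pending={}
After op 6: visible(d) = 23 (pending={}, committed={a=10, c=10, d=23, e=3})

Answer: 23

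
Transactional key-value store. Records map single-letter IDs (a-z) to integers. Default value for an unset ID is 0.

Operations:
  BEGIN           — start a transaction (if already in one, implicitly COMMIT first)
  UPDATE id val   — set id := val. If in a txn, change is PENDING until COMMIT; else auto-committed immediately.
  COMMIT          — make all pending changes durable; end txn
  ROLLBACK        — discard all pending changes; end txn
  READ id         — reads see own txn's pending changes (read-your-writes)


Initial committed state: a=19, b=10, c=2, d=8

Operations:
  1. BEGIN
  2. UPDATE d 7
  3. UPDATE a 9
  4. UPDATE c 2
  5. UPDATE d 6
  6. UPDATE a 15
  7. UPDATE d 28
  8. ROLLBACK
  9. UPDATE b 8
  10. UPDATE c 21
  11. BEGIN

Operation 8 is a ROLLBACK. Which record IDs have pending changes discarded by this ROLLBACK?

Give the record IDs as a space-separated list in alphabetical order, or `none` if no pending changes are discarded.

Initial committed: {a=19, b=10, c=2, d=8}
Op 1: BEGIN: in_txn=True, pending={}
Op 2: UPDATE d=7 (pending; pending now {d=7})
Op 3: UPDATE a=9 (pending; pending now {a=9, d=7})
Op 4: UPDATE c=2 (pending; pending now {a=9, c=2, d=7})
Op 5: UPDATE d=6 (pending; pending now {a=9, c=2, d=6})
Op 6: UPDATE a=15 (pending; pending now {a=15, c=2, d=6})
Op 7: UPDATE d=28 (pending; pending now {a=15, c=2, d=28})
Op 8: ROLLBACK: discarded pending ['a', 'c', 'd']; in_txn=False
Op 9: UPDATE b=8 (auto-commit; committed b=8)
Op 10: UPDATE c=21 (auto-commit; committed c=21)
Op 11: BEGIN: in_txn=True, pending={}
ROLLBACK at op 8 discards: ['a', 'c', 'd']

Answer: a c d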